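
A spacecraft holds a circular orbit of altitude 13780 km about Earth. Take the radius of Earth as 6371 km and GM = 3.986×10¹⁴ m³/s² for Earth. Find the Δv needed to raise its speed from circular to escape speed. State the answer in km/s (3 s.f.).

r = 6371 + 13780 = 20151 km = 2.0151×10⁷ m.
Circular speed v_c = √(μ/r) = 4448 m/s.
Escape speed v_esc = √(2μ/r) = √2 × v_c = 6290 m/s.
Δv = v_esc − v_c = 1842 m/s = 1.842 km/s.

Δv ≈ 1.84 km/s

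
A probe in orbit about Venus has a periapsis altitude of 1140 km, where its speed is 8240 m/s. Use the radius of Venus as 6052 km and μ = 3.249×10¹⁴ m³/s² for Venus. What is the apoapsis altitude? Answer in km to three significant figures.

apoapsis altitude ≈ 15700 km

r_p = 6052 + 1140 = 7192.0 km = 7.192×10⁶ m.
Specific energy ε = v²/2 − μ/r = -1.123×10⁷ J/kg, so a = −μ/(2ε) = 1.447×10⁷ m.
The apsides satisfy r_p + r_a = 2a, so the apoapsis radius is 2a − r_p = 2.175×10⁷ m = 21749 km.
Apoapsis altitude = 21749 − 6052 = 15697 km.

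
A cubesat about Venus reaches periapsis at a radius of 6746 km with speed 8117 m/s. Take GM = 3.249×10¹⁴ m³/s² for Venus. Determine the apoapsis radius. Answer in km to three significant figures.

r_p = 6.746×10⁶ m.
Specific energy ε = v²/2 − μ/r = -1.522×10⁷ J/kg, so a = −μ/(2ε) = 1.067×10⁷ m.
The apsides satisfy r_p + r_a = 2a, so the apoapsis radius is 2a − r_p = 1.460×10⁷ m = 14602 km.

apoapsis radius ≈ 14600 km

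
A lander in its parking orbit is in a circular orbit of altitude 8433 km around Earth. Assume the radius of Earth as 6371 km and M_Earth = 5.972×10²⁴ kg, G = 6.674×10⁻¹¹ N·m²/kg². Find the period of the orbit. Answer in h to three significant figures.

μ = GM = 6.674×10⁻¹¹ × 5.972×10²⁴ = 3.986×10¹⁴ m³/s².
r = 6371 + 8433 = 14804 km = 1.4804×10⁷ m.
Kepler's third law: T = 2π√(r³/μ) = 2π√((1.480×10⁷)³ / 3.986×10¹⁴).
r³/μ = 8.140×10⁶ s², so T = 2π × 2.853×10³ = 1.793×10⁴ s.
Converting: 1.793×10⁴ s ÷ 3600 = 4.980 h.

T ≈ 4.98 h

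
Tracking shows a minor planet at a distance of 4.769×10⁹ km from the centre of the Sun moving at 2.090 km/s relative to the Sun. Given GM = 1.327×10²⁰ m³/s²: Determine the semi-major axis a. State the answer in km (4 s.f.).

a ≈ 2.588×10⁹ km

r = 4.769×10¹² m.
Specific orbital energy ε = v²/2 − μ/r = (2090)²/2 − 1.327×10²⁰/4.769×10¹² = -2.564×10⁷ J/kg.
Since ε = −μ/(2a), a = −μ/(2ε) = 2.588×10¹² m = 2.5876×10⁹ km.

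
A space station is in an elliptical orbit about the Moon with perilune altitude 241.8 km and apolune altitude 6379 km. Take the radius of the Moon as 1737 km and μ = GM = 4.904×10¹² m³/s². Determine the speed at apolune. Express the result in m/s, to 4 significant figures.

r_p = 1737 + 241.8 = 1978.8 km = 1.9788×10⁶ m.
r_a = 1737 + 6379 = 8116.0 km = 8.1160×10⁶ m.
Semi-major axis a = (r_p + r_a)/2 = 5047.4 km = 5.047×10⁶ m.
Vis-viva: v² = μ(2/r − 1/a) = 4.904×10¹² × (2.464×10⁻⁷ − 1.981×10⁻⁷) = 2.369×10⁵ m²/s².
v = 486.7 m/s.

v ≈ 486.7 m/s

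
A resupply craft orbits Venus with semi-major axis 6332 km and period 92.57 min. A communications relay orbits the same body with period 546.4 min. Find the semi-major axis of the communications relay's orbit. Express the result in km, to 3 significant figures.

Kepler's third law: a³ ∝ T², so a₂ = a₁ (T₂/T₁)^(2/3).
T₂/T₁ = 5.903, (T₂/T₁)^(2/3) = 3.266.
a₂ = 6332 × 3.266 = 20680 km.

a₂ ≈ 20700 km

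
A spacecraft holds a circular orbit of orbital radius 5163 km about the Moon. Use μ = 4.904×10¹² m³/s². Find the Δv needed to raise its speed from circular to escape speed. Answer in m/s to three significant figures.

Δv ≈ 404 m/s

r = 5163 km = 5.163×10⁶ m.
Circular speed v_c = √(μ/r) = 974.6 m/s.
Escape speed v_esc = √(2μ/r) = √2 × v_c = 1378 m/s.
Δv = v_esc − v_c = 403.7 m/s.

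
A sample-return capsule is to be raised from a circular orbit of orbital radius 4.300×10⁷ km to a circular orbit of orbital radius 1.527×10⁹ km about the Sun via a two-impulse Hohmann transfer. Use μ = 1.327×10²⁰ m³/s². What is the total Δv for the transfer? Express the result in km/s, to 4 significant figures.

r₁ = 4.300×10⁷ km = 4.300×10¹⁰ m.
r₂ = 1.527×10⁹ km = 1.527×10¹² m.
Transfer ellipse a_t = (r₁ + r₂)/2 = 7.850×10¹¹ m.
At r₁: circular v_c1 = √(μ/r₁) = 55550 m/s; transfer-perihelion v_p = √[μ(2/r₁ − 1/a_t)] = 77480 m/s.
Δv₁ = v_p − v_c1 = 21930 m/s.
At r₂: circular v_c2 = √(μ/r₂) = 9322 m/s; transfer-aphelion v_a = √[μ(2/r₂ − 1/a_t)] = 2182 m/s.
Δv₂ = v_c2 − v_a = 7140 m/s.
Total Δv = Δv₁ + Δv₂ = 29070 m/s = 29.07 km/s.

Δv_total ≈ 29.07 km/s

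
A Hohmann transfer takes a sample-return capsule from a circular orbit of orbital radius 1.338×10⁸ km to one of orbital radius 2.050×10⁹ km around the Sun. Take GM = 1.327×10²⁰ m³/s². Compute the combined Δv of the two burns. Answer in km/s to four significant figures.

r₁ = 1.338×10⁸ km = 1.338×10¹¹ m.
r₂ = 2.050×10⁹ km = 2.050×10¹² m.
Transfer ellipse a_t = (r₁ + r₂)/2 = 1.092×10¹² m.
At r₁: circular v_c1 = √(μ/r₁) = 31490 m/s; transfer-perihelion v_p = √[μ(2/r₁ − 1/a_t)] = 43150 m/s.
Δv₁ = v_p − v_c1 = 11660 m/s.
At r₂: circular v_c2 = √(μ/r₂) = 8046 m/s; transfer-aphelion v_a = √[μ(2/r₂ − 1/a_t)] = 2816 m/s.
Δv₂ = v_c2 − v_a = 5229 m/s.
Total Δv = Δv₁ + Δv₂ = 16890 m/s = 16.89 km/s.

Δv_total ≈ 16.89 km/s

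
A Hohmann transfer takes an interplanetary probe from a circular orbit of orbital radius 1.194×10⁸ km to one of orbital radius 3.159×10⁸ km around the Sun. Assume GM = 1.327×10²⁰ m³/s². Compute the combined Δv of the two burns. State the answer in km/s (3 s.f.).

r₁ = 1.194×10⁸ km = 1.194×10¹¹ m.
r₂ = 3.159×10⁸ km = 3.159×10¹¹ m.
Transfer ellipse a_t = (r₁ + r₂)/2 = 2.176×10¹¹ m.
At r₁: circular v_c1 = √(μ/r₁) = 33340 m/s; transfer-perihelion v_p = √[μ(2/r₁ − 1/a_t)] = 40160 m/s.
Δv₁ = v_p − v_c1 = 6826 m/s.
At r₂: circular v_c2 = √(μ/r₂) = 20500 m/s; transfer-aphelion v_a = √[μ(2/r₂ − 1/a_t)] = 15180 m/s.
Δv₂ = v_c2 − v_a = 5315 m/s.
Total Δv = Δv₁ + Δv₂ = 12140 m/s = 12.14 km/s.

Δv_total ≈ 12.1 km/s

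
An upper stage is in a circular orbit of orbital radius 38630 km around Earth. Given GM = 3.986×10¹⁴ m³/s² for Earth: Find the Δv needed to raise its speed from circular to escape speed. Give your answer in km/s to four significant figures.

Δv ≈ 1.331 km/s

r = 38630 km = 3.863×10⁷ m.
Circular speed v_c = √(μ/r) = 3212 m/s.
Escape speed v_esc = √(2μ/r) = √2 × v_c = 4543 m/s.
Δv = v_esc − v_c = 1331 m/s = 1.331 km/s.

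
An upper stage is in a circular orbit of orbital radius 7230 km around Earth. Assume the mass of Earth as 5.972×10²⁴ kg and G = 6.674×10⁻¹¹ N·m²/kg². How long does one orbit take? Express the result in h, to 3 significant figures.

μ = GM = 6.674×10⁻¹¹ × 5.972×10²⁴ = 3.986×10¹⁴ m³/s².
r = 7230 km = 7.230×10⁶ m.
Kepler's third law: T = 2π√(r³/μ) = 2π√((7.230×10⁶)³ / 3.986×10¹⁴).
r³/μ = 9.482×10⁵ s², so T = 2π × 9.738×10² = 6.118×10³ s.
Converting: 6.118×10³ s ÷ 3600 = 1.700 h.

T ≈ 1.70 h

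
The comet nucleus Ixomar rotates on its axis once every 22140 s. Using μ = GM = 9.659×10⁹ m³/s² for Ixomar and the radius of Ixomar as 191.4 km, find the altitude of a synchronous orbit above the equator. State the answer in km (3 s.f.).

A synchronous orbit has period T, so by Kepler's third law a = (μT²/4π²)^(1/3).
μT²/4π² = 9.659×10⁹ × (2.214×10⁴)² / 39.48 = 1.199×10¹⁷ m³.
a = 4.931×10⁵ m = 493.15 km.
Altitude h = a − R = 493.15 − 191.4 = 301.75 km.

h_sync ≈ 302 km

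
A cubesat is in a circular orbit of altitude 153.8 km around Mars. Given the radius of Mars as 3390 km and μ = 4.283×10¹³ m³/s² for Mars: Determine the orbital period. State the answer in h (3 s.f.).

r = 3390 + 153.8 = 3543.8 km = 3.5438×10⁶ m.
Kepler's third law: T = 2π√(r³/μ) = 2π√((3.544×10⁶)³ / 4.283×10¹³).
r³/μ = 1.039×10⁶ s², so T = 2π × 1.019×10³ = 6.405×10³ s.
Converting: 6.405×10³ s ÷ 3600 = 1.779 h.

T ≈ 1.78 h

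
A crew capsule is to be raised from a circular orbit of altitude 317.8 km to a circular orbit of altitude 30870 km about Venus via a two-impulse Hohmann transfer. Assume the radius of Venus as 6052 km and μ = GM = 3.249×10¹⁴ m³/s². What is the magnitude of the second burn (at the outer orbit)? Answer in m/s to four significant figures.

Δv ≈ 1357 m/s

r₁ = 6052 + 317.8 = 6369.8 km = 6.3698×10⁶ m.
r₂ = 6052 + 30870 = 36922 km = 3.6922×10⁷ m.
Transfer ellipse a_t = (r₁ + r₂)/2 = 2.165×10⁷ m.
At r₁: circular v_c1 = √(μ/r₁) = 7142 m/s; transfer-periapsis v_p = √[μ(2/r₁ − 1/a_t)] = 9328 m/s.
At r₂: circular v_c2 = √(μ/r₂) = 2966 m/s; transfer-apoapsis v_a = √[μ(2/r₂ − 1/a_t)] = 1609 m/s.
Δv₂ = v_c2 − v_a = 1357 m/s.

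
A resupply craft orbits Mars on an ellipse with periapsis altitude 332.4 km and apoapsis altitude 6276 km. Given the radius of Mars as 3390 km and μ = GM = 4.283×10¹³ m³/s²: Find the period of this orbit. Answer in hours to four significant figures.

T ≈ 4.619 hours

r_p = 3390 + 332.4 = 3722.4 km = 3.7224×10⁶ m.
r_a = 3390 + 6276 = 9666.0 km = 9.6660×10⁶ m.
Semi-major axis a = (r_p + r_a)/2 = (3722.4 + 9666.0)/2 = 6694.2 km = 6.694×10⁶ m.
By Kepler's third law T = 2π√(a³/μ) = 2π × 2.647×10³ = 1.663×10⁴ s.
= 4.619 hours.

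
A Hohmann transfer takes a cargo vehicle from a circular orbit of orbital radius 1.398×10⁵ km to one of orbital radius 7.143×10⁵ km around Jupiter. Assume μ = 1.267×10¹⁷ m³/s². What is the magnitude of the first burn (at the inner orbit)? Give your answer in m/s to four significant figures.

Δv ≈ 8830 m/s

r₁ = 1.398×10⁵ km = 1.398×10⁸ m.
r₂ = 7.143×10⁵ km = 7.143×10⁸ m.
Transfer ellipse a_t = (r₁ + r₂)/2 = 4.270×10⁸ m.
At r₁: circular v_c1 = √(μ/r₁) = 30100 m/s; transfer-perijove v_p = √[μ(2/r₁ − 1/a_t)] = 38930 m/s.
Δv₁ = v_p − v_c1 = 8830 m/s.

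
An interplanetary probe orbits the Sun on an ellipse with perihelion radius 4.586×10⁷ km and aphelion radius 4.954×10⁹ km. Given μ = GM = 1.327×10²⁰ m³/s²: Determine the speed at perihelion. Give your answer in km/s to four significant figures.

v ≈ 75.72 km/s

Semi-major axis a = (r_p + r_a)/2 = 2.4999×10⁹ km = 2.500×10¹² m.
Vis-viva: v² = μ(2/r − 1/a) = 1.327×10²⁰ × (4.361×10⁻¹¹ − 4.000×10⁻¹³) = 5.734×10⁹ m²/s².
v = 75720 m/s = 75.72 km/s.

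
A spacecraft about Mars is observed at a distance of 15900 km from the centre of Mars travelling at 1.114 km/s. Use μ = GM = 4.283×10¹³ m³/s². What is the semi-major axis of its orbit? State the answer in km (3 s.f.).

r = 1.590×10⁷ m.
Specific orbital energy ε = v²/2 − μ/r = (1114)²/2 − 4.283×10¹³/1.590×10⁷ = -2.073×10⁶ J/kg.
Since ε = −μ/(2a), a = −μ/(2ε) = 1.033×10⁷ m = 10329 km.

a ≈ 10300 km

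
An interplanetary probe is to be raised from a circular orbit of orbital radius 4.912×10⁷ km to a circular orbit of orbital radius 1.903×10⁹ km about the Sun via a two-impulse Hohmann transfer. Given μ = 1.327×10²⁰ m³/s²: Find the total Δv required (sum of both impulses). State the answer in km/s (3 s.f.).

r₁ = 4.912×10⁷ km = 4.912×10¹⁰ m.
r₂ = 1.903×10⁹ km = 1.903×10¹² m.
Transfer ellipse a_t = (r₁ + r₂)/2 = 9.761×10¹¹ m.
At r₁: circular v_c1 = √(μ/r₁) = 51980 m/s; transfer-perihelion v_p = √[μ(2/r₁ − 1/a_t)] = 72580 m/s.
Δv₁ = v_p − v_c1 = 20600 m/s.
At r₂: circular v_c2 = √(μ/r₂) = 8351 m/s; transfer-aphelion v_a = √[μ(2/r₂ − 1/a_t)] = 1873 m/s.
Δv₂ = v_c2 − v_a = 6477 m/s.
Total Δv = Δv₁ + Δv₂ = 27080 m/s = 27.08 km/s.

Δv_total ≈ 27.1 km/s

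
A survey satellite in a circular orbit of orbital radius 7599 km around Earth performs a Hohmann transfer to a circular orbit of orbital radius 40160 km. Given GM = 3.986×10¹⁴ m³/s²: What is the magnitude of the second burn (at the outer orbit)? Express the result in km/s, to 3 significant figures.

Δv ≈ 1.37 km/s

r₁ = 7599 km = 7.599×10⁶ m.
r₂ = 40160 km = 4.016×10⁷ m.
Transfer ellipse a_t = (r₁ + r₂)/2 = 2.388×10⁷ m.
At r₁: circular v_c1 = √(μ/r₁) = 7243 m/s; transfer-perigee v_p = √[μ(2/r₁ − 1/a_t)] = 9392 m/s.
At r₂: circular v_c2 = √(μ/r₂) = 3150 m/s; transfer-apogee v_a = √[μ(2/r₂ − 1/a_t)] = 1777 m/s.
Δv₂ = v_c2 − v_a = 1373 m/s.
= 1.373 km/s.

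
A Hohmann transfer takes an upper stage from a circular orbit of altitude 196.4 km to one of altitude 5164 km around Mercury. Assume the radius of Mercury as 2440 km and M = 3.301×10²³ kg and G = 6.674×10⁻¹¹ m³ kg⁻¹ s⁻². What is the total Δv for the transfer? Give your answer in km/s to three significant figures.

μ = GM = 6.674×10⁻¹¹ × 3.301×10²³ = 2.203×10¹³ m³/s².
r₁ = 2440 + 196.4 = 2636.4 km = 2.6364×10⁶ m.
r₂ = 2440 + 5164 = 7604.0 km = 7.6040×10⁶ m.
Transfer ellipse a_t = (r₁ + r₂)/2 = 5.120×10⁶ m.
At r₁: circular v_c1 = √(μ/r₁) = 2891 m/s; transfer-periherm v_p = √[μ(2/r₁ − 1/a_t)] = 3523 m/s.
Δv₁ = v_p − v_c1 = 632.1 m/s.
At r₂: circular v_c2 = √(μ/r₂) = 1702 m/s; transfer-apoherm v_a = √[μ(2/r₂ − 1/a_t)] = 1221 m/s.
Δv₂ = v_c2 − v_a = 480.7 m/s.
Total Δv = Δv₁ + Δv₂ = 1113 m/s = 1.113 km/s.

Δv_total ≈ 1.11 km/s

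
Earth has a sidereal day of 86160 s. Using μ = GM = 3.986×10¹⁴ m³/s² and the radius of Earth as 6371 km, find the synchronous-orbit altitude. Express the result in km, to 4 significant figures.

A synchronous orbit has period T, so by Kepler's third law a = (μT²/4π²)^(1/3).
μT²/4π² = 3.986×10¹⁴ × (8.616×10⁴)² / 39.48 = 7.495×10²² m³.
a = 4.216×10⁷ m = 42163 km.
Altitude h = a − R = 42163 − 6371 = 35792 km.

h_sync ≈ 35790 km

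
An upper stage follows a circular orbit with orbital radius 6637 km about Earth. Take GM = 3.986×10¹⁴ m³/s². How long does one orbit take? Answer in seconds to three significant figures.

T ≈ 5380 seconds

r = 6637 km = 6.637×10⁶ m.
Kepler's third law: T = 2π√(r³/μ) = 2π√((6.637×10⁶)³ / 3.986×10¹⁴).
r³/μ = 7.335×10⁵ s², so T = 2π × 8.564×10² = 5.381×10³ s.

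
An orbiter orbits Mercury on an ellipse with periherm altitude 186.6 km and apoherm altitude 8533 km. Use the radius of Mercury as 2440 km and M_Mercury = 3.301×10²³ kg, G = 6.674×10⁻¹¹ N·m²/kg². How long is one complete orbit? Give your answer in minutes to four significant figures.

μ = GM = 6.674×10⁻¹¹ × 3.301×10²³ = 2.203×10¹³ m³/s².
r_p = 2440 + 186.6 = 2626.6 km = 2.6266×10⁶ m.
r_a = 2440 + 8533 = 10973 km = 1.0973×10⁷ m.
Semi-major axis a = (r_p + r_a)/2 = (2626.6 + 10973)/2 = 6799.8 km = 6.800×10⁶ m.
By Kepler's third law T = 2π√(a³/μ) = 2π × 3.778×10³ = 2.374×10⁴ s.
= 395.6 minutes.

T ≈ 395.6 minutes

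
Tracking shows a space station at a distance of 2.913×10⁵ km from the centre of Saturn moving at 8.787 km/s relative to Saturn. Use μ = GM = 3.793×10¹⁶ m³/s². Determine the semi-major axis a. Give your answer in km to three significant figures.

a ≈ 2.07×10⁵ km

r = 2.913×10⁸ m.
Vis-viva rearranged: 1/a = 2/r − v²/μ = 6.866×10⁻⁹ − 2.036×10⁻⁹ = 4.830×10⁻⁹ m⁻¹.
a = 2.070×10⁸ m = 2.0703×10⁵ km.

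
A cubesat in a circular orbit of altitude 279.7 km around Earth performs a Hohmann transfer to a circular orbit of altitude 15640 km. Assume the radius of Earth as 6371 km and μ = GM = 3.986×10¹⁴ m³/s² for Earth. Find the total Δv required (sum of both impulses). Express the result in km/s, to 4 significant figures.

Δv_total ≈ 3.209 km/s

r₁ = 6371 + 279.7 = 6650.7 km = 6.6507×10⁶ m.
r₂ = 6371 + 15640 = 22011 km = 2.2011×10⁷ m.
Transfer ellipse a_t = (r₁ + r₂)/2 = 1.433×10⁷ m.
At r₁: circular v_c1 = √(μ/r₁) = 7742 m/s; transfer-perigee v_p = √[μ(2/r₁ − 1/a_t)] = 9594 m/s.
Δv₁ = v_p − v_c1 = 1853 m/s.
At r₂: circular v_c2 = √(μ/r₂) = 4255 m/s; transfer-apogee v_a = √[μ(2/r₂ − 1/a_t)] = 2899 m/s.
Δv₂ = v_c2 − v_a = 1356 m/s.
Total Δv = Δv₁ + Δv₂ = 3209 m/s = 3.209 km/s.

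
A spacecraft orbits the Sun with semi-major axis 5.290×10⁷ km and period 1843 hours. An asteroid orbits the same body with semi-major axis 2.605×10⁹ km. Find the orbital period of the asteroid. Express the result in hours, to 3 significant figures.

Kepler's third law: T² ∝ a³, so T₂ = T₁ (a₂/a₁)^(3/2).
a₂/a₁ = 49.24, (a₂/a₁)^(3/2) = 345.6.
T₂ = 1843 × 345.6 = 6.369×10⁵ hours.

T₂ ≈ 6.37×10⁵ hours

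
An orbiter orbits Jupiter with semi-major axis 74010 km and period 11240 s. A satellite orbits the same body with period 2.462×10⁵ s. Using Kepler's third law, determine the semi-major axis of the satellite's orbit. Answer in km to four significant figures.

Kepler's third law: a³ ∝ T², so a₂ = a₁ (T₂/T₁)^(2/3).
T₂/T₁ = 21.90, (T₂/T₁)^(2/3) = 7.829.
a₂ = 74010 × 7.829 = 5.794×10⁵ km.

a₂ ≈ 5.794×10⁵ km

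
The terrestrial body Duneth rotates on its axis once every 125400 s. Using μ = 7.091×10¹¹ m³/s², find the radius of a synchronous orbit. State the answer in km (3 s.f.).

r_sync ≈ 6560 km

A synchronous orbit has period T, so by Kepler's third law a = (μT²/4π²)^(1/3).
μT²/4π² = 7.091×10¹¹ × (1.254×10⁵)² / 39.48 = 2.825×10²⁰ m³.
a = 6.561×10⁶ m = 6561.2 km.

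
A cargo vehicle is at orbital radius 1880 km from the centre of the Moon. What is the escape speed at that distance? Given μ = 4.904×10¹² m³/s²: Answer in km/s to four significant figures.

r = 1880 km = 1.880×10⁶ m.
Escape speed v_esc = √(2μ/r) = √(2 × 4.904×10¹² / 1.880×10⁶) = √(5.217×10⁶) = 2284 m/s.
= 2.284 km/s.

v_esc ≈ 2.284 km/s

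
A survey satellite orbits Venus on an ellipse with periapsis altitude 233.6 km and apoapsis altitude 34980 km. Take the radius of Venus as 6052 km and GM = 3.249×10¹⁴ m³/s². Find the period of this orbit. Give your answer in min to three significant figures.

T ≈ 669 min

r_p = 6052 + 233.6 = 6285.6 km = 6.2856×10⁶ m.
r_a = 6052 + 34980 = 41032 km = 4.1032×10⁷ m.
Semi-major axis a = (r_p + r_a)/2 = (6285.6 + 41032)/2 = 23659 km = 2.366×10⁷ m.
By Kepler's third law T = 2π√(a³/μ) = 2π × 6.384×10³ = 4.011×10⁴ s.
= 668.6 min.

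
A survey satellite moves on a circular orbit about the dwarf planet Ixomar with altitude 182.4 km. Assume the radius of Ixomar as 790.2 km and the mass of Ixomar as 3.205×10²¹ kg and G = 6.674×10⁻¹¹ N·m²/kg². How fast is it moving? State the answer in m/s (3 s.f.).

v ≈ 469 m/s

μ = GM = 6.674×10⁻¹¹ × 3.205×10²¹ = 2.139×10¹¹ m³/s².
r = 790.2 + 182.4 = 972.60 km = 9.7260×10⁵ m.
For a circular orbit v = √(μ/r) = √(2.139×10¹¹ / 9.726×10⁵) = √(2.199×10⁵) = 469.0 m/s.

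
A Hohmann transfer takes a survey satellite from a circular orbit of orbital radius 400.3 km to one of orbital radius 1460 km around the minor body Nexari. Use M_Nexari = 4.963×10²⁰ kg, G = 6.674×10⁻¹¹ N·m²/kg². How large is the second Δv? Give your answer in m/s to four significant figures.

Δv ≈ 51.81 m/s

μ = GM = 6.674×10⁻¹¹ × 4.963×10²⁰ = 3.312×10¹⁰ m³/s².
r₁ = 400.3 km = 4.003×10⁵ m.
r₂ = 1460 km = 1.460×10⁶ m.
Transfer ellipse a_t = (r₁ + r₂)/2 = 9.302×10⁵ m.
At r₁: circular v_c1 = √(μ/r₁) = 287.7 m/s; transfer-periapsis v_p = √[μ(2/r₁ − 1/a_t)] = 360.4 m/s.
At r₂: circular v_c2 = √(μ/r₂) = 150.6 m/s; transfer-apoapsis v_a = √[μ(2/r₂ − 1/a_t)] = 98.81 m/s.
Δv₂ = v_c2 − v_a = 51.81 m/s.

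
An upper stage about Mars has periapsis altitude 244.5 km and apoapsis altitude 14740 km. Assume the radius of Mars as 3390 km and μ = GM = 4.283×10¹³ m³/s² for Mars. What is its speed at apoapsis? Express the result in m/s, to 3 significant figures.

v ≈ 888 m/s

r_p = 3390 + 244.5 = 3634.5 km = 3.6345×10⁶ m.
r_a = 3390 + 14740 = 18130 km = 1.8130×10⁷ m.
Semi-major axis a = (r_p + r_a)/2 = 10882 km = 1.088×10⁷ m.
Vis-viva: v² = μ(2/r − 1/a) = 4.283×10¹³ × (1.103×10⁻⁷ − 9.189×10⁻⁸) = 7.890×10⁵ m²/s².
v = 888.3 m/s.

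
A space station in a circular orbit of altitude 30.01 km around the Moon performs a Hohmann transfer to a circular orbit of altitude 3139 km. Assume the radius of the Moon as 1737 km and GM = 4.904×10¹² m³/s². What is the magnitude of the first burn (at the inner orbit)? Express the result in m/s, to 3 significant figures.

r₁ = 1737 + 30.01 = 1767.0 km = 1.7670×10⁶ m.
r₂ = 1737 + 3139 = 4876.0 km = 4.8760×10⁶ m.
Transfer ellipse a_t = (r₁ + r₂)/2 = 3.322×10⁶ m.
At r₁: circular v_c1 = √(μ/r₁) = 1666 m/s; transfer-perilune v_p = √[μ(2/r₁ − 1/a_t)] = 2018 m/s.
Δv₁ = v_p − v_c1 = 352.5 m/s.

Δv ≈ 353 m/s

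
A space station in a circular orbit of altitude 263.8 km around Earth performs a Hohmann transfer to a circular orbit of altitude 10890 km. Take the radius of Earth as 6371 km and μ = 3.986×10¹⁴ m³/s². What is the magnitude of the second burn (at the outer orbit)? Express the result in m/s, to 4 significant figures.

Δv ≈ 1224 m/s

r₁ = 6371 + 263.8 = 6634.8 km = 6.6348×10⁶ m.
r₂ = 6371 + 10890 = 17261 km = 1.7261×10⁷ m.
Transfer ellipse a_t = (r₁ + r₂)/2 = 1.195×10⁷ m.
At r₁: circular v_c1 = √(μ/r₁) = 7751 m/s; transfer-perigee v_p = √[μ(2/r₁ − 1/a_t)] = 9316 m/s.
At r₂: circular v_c2 = √(μ/r₂) = 4805 m/s; transfer-apogee v_a = √[μ(2/r₂ − 1/a_t)] = 3581 m/s.
Δv₂ = v_c2 − v_a = 1224 m/s.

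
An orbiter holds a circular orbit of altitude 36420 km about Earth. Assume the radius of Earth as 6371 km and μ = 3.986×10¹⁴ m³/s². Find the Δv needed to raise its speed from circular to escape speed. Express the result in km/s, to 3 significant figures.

Δv ≈ 1.26 km/s

r = 6371 + 36420 = 42791 km = 4.2791×10⁷ m.
Circular speed v_c = √(μ/r) = 3052 m/s.
Escape speed v_esc = √(2μ/r) = √2 × v_c = 4316 m/s.
Δv = v_esc − v_c = 1264 m/s = 1.264 km/s.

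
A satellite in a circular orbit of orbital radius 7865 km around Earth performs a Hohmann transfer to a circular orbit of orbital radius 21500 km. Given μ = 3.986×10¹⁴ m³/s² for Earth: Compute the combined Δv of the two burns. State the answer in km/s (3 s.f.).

r₁ = 7865 km = 7.865×10⁶ m.
r₂ = 21500 km = 2.150×10⁷ m.
Transfer ellipse a_t = (r₁ + r₂)/2 = 1.468×10⁷ m.
At r₁: circular v_c1 = √(μ/r₁) = 7119 m/s; transfer-perigee v_p = √[μ(2/r₁ − 1/a_t)] = 8615 m/s.
Δv₁ = v_p − v_c1 = 1496 m/s.
At r₂: circular v_c2 = √(μ/r₂) = 4306 m/s; transfer-apogee v_a = √[μ(2/r₂ − 1/a_t)] = 3151 m/s.
Δv₂ = v_c2 − v_a = 1154 m/s.
Total Δv = Δv₁ + Δv₂ = 2650 m/s = 2.650 km/s.

Δv_total ≈ 2.65 km/s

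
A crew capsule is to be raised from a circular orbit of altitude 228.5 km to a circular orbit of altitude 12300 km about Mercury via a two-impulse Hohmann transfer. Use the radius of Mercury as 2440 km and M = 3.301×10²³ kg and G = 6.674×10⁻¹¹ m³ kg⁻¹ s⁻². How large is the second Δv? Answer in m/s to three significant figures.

μ = GM = 6.674×10⁻¹¹ × 3.301×10²³ = 2.203×10¹³ m³/s².
r₁ = 2440 + 228.5 = 2668.5 km = 2.6685×10⁶ m.
r₂ = 2440 + 12300 = 14740 km = 1.4740×10⁷ m.
Transfer ellipse a_t = (r₁ + r₂)/2 = 8.704×10⁶ m.
At r₁: circular v_c1 = √(μ/r₁) = 2873 m/s; transfer-periherm v_p = √[μ(2/r₁ − 1/a_t)] = 3739 m/s.
At r₂: circular v_c2 = √(μ/r₂) = 1223 m/s; transfer-apoherm v_a = √[μ(2/r₂ − 1/a_t)] = 676.9 m/s.
Δv₂ = v_c2 − v_a = 545.6 m/s.

Δv ≈ 546 m/s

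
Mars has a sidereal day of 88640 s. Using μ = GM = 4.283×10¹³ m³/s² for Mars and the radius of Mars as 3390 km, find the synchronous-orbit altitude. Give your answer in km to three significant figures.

A synchronous orbit has period T, so by Kepler's third law a = (μT²/4π²)^(1/3).
μT²/4π² = 4.283×10¹³ × (8.864×10⁴)² / 39.48 = 8.524×10²¹ m³.
a = 2.043×10⁷ m = 20428 km.
Altitude h = a − R = 20428 − 3390 = 17038 km.

h_sync ≈ 17000 km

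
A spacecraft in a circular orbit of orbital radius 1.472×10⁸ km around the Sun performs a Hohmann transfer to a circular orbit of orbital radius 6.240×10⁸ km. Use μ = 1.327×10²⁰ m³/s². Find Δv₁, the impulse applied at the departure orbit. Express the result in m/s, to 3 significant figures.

Δv ≈ 8170 m/s

r₁ = 1.472×10⁸ km = 1.472×10¹¹ m.
r₂ = 6.240×10⁸ km = 6.240×10¹¹ m.
Transfer ellipse a_t = (r₁ + r₂)/2 = 3.856×10¹¹ m.
At r₁: circular v_c1 = √(μ/r₁) = 30020 m/s; transfer-perihelion v_p = √[μ(2/r₁ − 1/a_t)] = 38190 m/s.
Δv₁ = v_p − v_c1 = 8170 m/s.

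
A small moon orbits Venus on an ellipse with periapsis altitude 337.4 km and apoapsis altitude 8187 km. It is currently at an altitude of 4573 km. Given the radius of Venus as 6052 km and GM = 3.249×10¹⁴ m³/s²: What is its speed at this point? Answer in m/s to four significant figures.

r_p = 6052 + 337.4 = 6389.4 km = 6.3894×10⁶ m.
r_a = 6052 + 8187 = 14239 km = 1.4239×10⁷ m.
r = 6052 + 4573 = 10625 km = 1.062×10⁷ m.
Semi-major axis a = (r_p + r_a)/2 = 10314 km = 1.031×10⁷ m.
Vis-viva: v² = μ(2/r − 1/a) = 3.249×10¹⁴ × (1.882×10⁻⁷ − 9.695×10⁻⁸) = 2.966×10⁷ m²/s².
v = 5446 m/s.

v ≈ 5446 m/s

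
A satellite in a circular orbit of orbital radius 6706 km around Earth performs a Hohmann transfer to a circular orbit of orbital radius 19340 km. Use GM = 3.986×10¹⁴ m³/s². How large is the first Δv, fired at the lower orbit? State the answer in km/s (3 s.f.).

Δv ≈ 1.69 km/s

r₁ = 6706 km = 6.706×10⁶ m.
r₂ = 19340 km = 1.934×10⁷ m.
Transfer ellipse a_t = (r₁ + r₂)/2 = 1.302×10⁷ m.
At r₁: circular v_c1 = √(μ/r₁) = 7710 m/s; transfer-perigee v_p = √[μ(2/r₁ − 1/a_t)] = 9395 m/s.
Δv₁ = v_p − v_c1 = 1686 m/s.
= 1.686 km/s.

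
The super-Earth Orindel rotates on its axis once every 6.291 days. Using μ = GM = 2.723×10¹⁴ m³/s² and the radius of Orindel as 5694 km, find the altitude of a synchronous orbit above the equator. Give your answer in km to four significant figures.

h_sync ≈ 1.211×10⁵ km

T = 6.291 days = 5.435×10⁵ s.
A synchronous orbit has period T, so by Kepler's third law a = (μT²/4π²)^(1/3).
μT²/4π² = 2.723×10¹⁴ × (5.435×10⁵)² / 39.48 = 2.038×10²⁴ m³.
a = 1.268×10⁸ m = 1.2678×10⁵ km.
Altitude h = a − R = 1.2678×10⁵ − 5694 = 1.2109×10⁵ km.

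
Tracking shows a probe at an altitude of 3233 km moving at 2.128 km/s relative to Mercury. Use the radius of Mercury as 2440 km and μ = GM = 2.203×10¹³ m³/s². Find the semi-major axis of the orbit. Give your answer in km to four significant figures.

a ≈ 6803 km

r = 2440 + 3233 = 5673.0 km = 5.673×10⁶ m.
Specific orbital energy ε = v²/2 − μ/r = (2128)²/2 − 2.203×10¹³/5.673×10⁶ = -1.619×10⁶ J/kg.
Since ε = −μ/(2a), a = −μ/(2ε) = 6.803×10⁶ m = 6803.1 km.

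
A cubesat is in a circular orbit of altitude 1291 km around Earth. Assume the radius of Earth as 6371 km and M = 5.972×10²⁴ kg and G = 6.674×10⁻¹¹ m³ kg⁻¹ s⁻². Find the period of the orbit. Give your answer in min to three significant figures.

μ = GM = 6.674×10⁻¹¹ × 5.972×10²⁴ = 3.986×10¹⁴ m³/s².
r = 6371 + 1291 = 7662.0 km = 7.6620×10⁶ m.
Kepler's third law: T = 2π√(r³/μ) = 2π√((7.662×10⁶)³ / 3.986×10¹⁴).
r³/μ = 1.129×10⁶ s², so T = 2π × 1.062×10³ = 6.675×10³ s.
Converting: 6.675×10³ s ÷ 60.00 = 111.2 min.

T ≈ 111 min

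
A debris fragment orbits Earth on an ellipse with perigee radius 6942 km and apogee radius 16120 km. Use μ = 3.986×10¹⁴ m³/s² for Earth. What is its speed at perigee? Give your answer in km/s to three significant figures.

Semi-major axis a = (r_p + r_a)/2 = 11531 km = 1.153×10⁷ m.
Vis-viva: v² = μ(2/r − 1/a) = 3.986×10¹⁴ × (2.881×10⁻⁷ − 8.672×10⁻⁸) = 8.027×10⁷ m²/s².
v = 8959 m/s = 8.959 km/s.

v ≈ 8.96 km/s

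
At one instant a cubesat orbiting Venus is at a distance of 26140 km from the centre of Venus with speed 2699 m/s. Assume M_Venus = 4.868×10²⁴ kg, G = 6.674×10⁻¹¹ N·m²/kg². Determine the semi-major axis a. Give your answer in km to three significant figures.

μ = GM = 6.674×10⁻¹¹ × 4.868×10²⁴ = 3.249×10¹⁴ m³/s².
r = 2.614×10⁷ m.
Specific orbital energy ε = v²/2 − μ/r = (2699)²/2 − 3.249×10¹⁴/2.614×10⁷ = -8.787×10⁶ J/kg.
Since ε = −μ/(2a), a = −μ/(2ε) = 1.849×10⁷ m = 18488 km.

a ≈ 18500 km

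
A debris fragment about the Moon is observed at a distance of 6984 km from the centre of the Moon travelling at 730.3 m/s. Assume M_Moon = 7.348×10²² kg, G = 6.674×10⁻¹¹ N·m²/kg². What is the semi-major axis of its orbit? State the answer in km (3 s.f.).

μ = GM = 6.674×10⁻¹¹ × 7.348×10²² = 4.904×10¹² m³/s².
r = 6.984×10⁶ m.
Vis-viva rearranged: 1/a = 2/r − v²/μ = 2.864×10⁻⁷ − 1.088×10⁻⁷ = 1.776×10⁻⁷ m⁻¹.
a = 5.630×10⁶ m = 5630.2 km.

a ≈ 5630 km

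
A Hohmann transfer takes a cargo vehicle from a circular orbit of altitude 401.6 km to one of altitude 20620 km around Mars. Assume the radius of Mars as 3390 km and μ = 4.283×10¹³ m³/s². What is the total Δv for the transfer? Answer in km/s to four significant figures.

r₁ = 3390 + 401.6 = 3791.6 km = 3.7916×10⁶ m.
r₂ = 3390 + 20620 = 24010 km = 2.4010×10⁷ m.
Transfer ellipse a_t = (r₁ + r₂)/2 = 1.390×10⁷ m.
At r₁: circular v_c1 = √(μ/r₁) = 3361 m/s; transfer-periapsis v_p = √[μ(2/r₁ − 1/a_t)] = 4417 m/s.
Δv₁ = v_p − v_c1 = 1056 m/s.
At r₂: circular v_c2 = √(μ/r₂) = 1336 m/s; transfer-apoapsis v_a = √[μ(2/r₂ − 1/a_t)] = 697.5 m/s.
Δv₂ = v_c2 − v_a = 638.1 m/s.
Total Δv = Δv₁ + Δv₂ = 1694 m/s = 1.694 km/s.

Δv_total ≈ 1.694 km/s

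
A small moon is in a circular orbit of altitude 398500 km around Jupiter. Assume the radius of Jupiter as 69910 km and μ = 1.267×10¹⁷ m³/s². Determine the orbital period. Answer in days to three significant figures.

r = 69910 + 398500 = 468410 km = 4.6841×10⁸ m.
Kepler's third law: T = 2π√(r³/μ) = 2π√((4.684×10⁸)³ / 1.267×10¹⁷).
r³/μ = 8.112×10⁸ s², so T = 2π × 2.848×10⁴ = 1.789×10⁵ s.
Converting: 1.789×10⁵ s ÷ 86400 = 2.071 days.

T ≈ 2.07 days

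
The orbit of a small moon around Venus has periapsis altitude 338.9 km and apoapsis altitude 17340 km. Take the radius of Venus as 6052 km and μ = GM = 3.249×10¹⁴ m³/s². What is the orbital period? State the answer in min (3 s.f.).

r_p = 6052 + 338.9 = 6390.9 km = 6.3909×10⁶ m.
r_a = 6052 + 17340 = 23392 km = 2.3392×10⁷ m.
Semi-major axis a = (r_p + r_a)/2 = (6390.9 + 23392)/2 = 14891 km = 1.489×10⁷ m.
By Kepler's third law T = 2π√(a³/μ) = 2π × 3.188×10³ = 2.003×10⁴ s.
= 333.9 min.

T ≈ 334 min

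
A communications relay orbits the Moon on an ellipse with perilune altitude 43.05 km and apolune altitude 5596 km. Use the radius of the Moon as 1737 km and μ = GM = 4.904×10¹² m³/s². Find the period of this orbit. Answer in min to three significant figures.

T ≈ 460 min

r_p = 1737 + 43.05 = 1780.0 km = 1.7800×10⁶ m.
r_a = 1737 + 5596 = 7333.0 km = 7.3330×10⁶ m.
Semi-major axis a = (r_p + r_a)/2 = (1780.0 + 7333.0)/2 = 4556.5 km = 4.557×10⁶ m.
By Kepler's third law T = 2π√(a³/μ) = 2π × 4.392×10³ = 2.760×10⁴ s.
= 459.9 min.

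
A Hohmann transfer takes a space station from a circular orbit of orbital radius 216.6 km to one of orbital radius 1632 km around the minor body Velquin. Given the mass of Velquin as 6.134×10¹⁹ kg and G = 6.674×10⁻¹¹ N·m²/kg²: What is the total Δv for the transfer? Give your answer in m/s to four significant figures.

Δv_total ≈ 71.04 m/s

μ = GM = 6.674×10⁻¹¹ × 6.134×10¹⁹ = 4.094×10⁹ m³/s².
r₁ = 216.6 km = 2.166×10⁵ m.
r₂ = 1632 km = 1.632×10⁶ m.
Transfer ellipse a_t = (r₁ + r₂)/2 = 9.243×10⁵ m.
At r₁: circular v_c1 = √(μ/r₁) = 137.5 m/s; transfer-periapsis v_p = √[μ(2/r₁ − 1/a_t)] = 182.7 m/s.
Δv₁ = v_p − v_c1 = 45.20 m/s.
At r₂: circular v_c2 = √(μ/r₂) = 50.08 m/s; transfer-apoapsis v_a = √[μ(2/r₂ − 1/a_t)] = 24.25 m/s.
Δv₂ = v_c2 − v_a = 25.84 m/s.
Total Δv = Δv₁ + Δv₂ = 71.04 m/s.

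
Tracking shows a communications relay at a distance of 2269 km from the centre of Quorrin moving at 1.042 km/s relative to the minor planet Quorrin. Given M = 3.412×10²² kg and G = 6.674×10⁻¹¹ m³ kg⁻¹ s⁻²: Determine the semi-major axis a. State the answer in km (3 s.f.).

μ = GM = 6.674×10⁻¹¹ × 3.412×10²² = 2.277×10¹² m³/s².
r = 2.269×10⁶ m.
Specific orbital energy ε = v²/2 − μ/r = (1042)²/2 − 2.277×10¹²/2.269×10⁶ = -4.607×10⁵ J/kg.
Since ε = −μ/(2a), a = −μ/(2ε) = 2.471×10⁶ m = 2471.3 km.

a ≈ 2470 km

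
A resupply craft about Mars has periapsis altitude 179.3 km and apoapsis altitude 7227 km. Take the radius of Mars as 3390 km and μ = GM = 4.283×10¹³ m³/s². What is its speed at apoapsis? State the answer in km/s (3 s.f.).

r_p = 3390 + 179.3 = 3569.3 km = 3.5693×10⁶ m.
r_a = 3390 + 7227 = 10617 km = 1.0617×10⁷ m.
Semi-major axis a = (r_p + r_a)/2 = 7093.1 km = 7.093×10⁶ m.
Vis-viva: v² = μ(2/r − 1/a) = 4.283×10¹³ × (1.884×10⁻⁷ − 1.410×10⁻⁷) = 2.030×10⁶ m²/s².
v = 1425 m/s = 1.425 km/s.

v ≈ 1.42 km/s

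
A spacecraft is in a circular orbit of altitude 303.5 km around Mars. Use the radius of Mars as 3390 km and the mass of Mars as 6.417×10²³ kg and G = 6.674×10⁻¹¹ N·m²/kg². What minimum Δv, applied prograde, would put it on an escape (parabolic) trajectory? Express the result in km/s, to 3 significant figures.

μ = GM = 6.674×10⁻¹¹ × 6.417×10²³ = 4.283×10¹³ m³/s².
r = 3390 + 303.5 = 3693.5 km = 3.6935×10⁶ m.
Circular speed v_c = √(μ/r) = 3405 m/s.
Escape speed v_esc = √(2μ/r) = √2 × v_c = 4816 m/s.
Δv = v_esc − v_c = 1410 m/s = 1.410 km/s.

Δv ≈ 1.41 km/s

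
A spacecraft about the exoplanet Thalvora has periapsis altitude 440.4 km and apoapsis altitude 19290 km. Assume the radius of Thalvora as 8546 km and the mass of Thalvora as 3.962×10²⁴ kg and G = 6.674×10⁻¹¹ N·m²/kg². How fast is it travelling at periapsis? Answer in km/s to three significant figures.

μ = GM = 6.674×10⁻¹¹ × 3.962×10²⁴ = 2.644×10¹⁴ m³/s².
r_p = 8546 + 440.4 = 8986.4 km = 8.9864×10⁶ m.
r_a = 8546 + 19290 = 27836 km = 2.7836×10⁷ m.
Semi-major axis a = (r_p + r_a)/2 = 18411 km = 1.841×10⁷ m.
Vis-viva: v² = μ(2/r − 1/a) = 2.644×10¹⁴ × (2.226×10⁻⁷ − 5.431×10⁻⁸) = 4.449×10⁷ m²/s².
v = 6670 m/s = 6.670 km/s.

v ≈ 6.67 km/s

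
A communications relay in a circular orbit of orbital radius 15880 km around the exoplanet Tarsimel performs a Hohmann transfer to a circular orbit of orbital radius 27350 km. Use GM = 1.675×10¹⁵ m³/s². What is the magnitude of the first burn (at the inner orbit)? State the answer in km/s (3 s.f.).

r₁ = 15880 km = 1.588×10⁷ m.
r₂ = 27350 km = 2.735×10⁷ m.
Transfer ellipse a_t = (r₁ + r₂)/2 = 2.162×10⁷ m.
At r₁: circular v_c1 = √(μ/r₁) = 10270 m/s; transfer-periapsis v_p = √[μ(2/r₁ − 1/a_t)] = 11550 m/s.
Δv₁ = v_p − v_c1 = 1282 m/s.
= 1.282 km/s.

Δv ≈ 1.28 km/s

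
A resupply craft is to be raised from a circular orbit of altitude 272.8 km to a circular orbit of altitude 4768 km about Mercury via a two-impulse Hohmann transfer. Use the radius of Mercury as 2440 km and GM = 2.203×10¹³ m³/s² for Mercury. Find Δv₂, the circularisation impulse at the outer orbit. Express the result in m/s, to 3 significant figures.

r₁ = 2440 + 272.8 = 2712.8 km = 2.7128×10⁶ m.
r₂ = 2440 + 4768 = 7208.0 km = 7.2080×10⁶ m.
Transfer ellipse a_t = (r₁ + r₂)/2 = 4.960×10⁶ m.
At r₁: circular v_c1 = √(μ/r₁) = 2850 m/s; transfer-periherm v_p = √[μ(2/r₁ − 1/a_t)] = 3435 m/s.
At r₂: circular v_c2 = √(μ/r₂) = 1748 m/s; transfer-apoherm v_a = √[μ(2/r₂ − 1/a_t)] = 1293 m/s.
Δv₂ = v_c2 − v_a = 455.4 m/s.

Δv ≈ 455 m/s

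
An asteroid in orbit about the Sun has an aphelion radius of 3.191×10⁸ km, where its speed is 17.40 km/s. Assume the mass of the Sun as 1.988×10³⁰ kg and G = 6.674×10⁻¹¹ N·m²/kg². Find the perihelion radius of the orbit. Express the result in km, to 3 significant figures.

perihelion radius ≈ 1.83×10⁸ km

μ = GM = 6.674×10⁻¹¹ × 1.988×10³⁰ = 1.327×10²⁰ m³/s².
r_a = 3.191×10¹¹ m.
Specific energy ε = v²/2 − μ/r = -2.644×10⁸ J/kg, so a = −μ/(2ε) = 2.509×10¹¹ m.
The apsides satisfy r_p + r_a = 2a, so the perihelion radius is 2a − r_a = 1.827×10¹¹ m = 1.8269×10⁸ km.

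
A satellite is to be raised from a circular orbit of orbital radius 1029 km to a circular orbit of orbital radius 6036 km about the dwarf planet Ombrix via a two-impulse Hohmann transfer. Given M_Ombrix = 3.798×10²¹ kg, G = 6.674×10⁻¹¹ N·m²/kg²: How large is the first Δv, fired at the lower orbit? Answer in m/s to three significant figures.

Δv ≈ 152 m/s

μ = GM = 6.674×10⁻¹¹ × 3.798×10²¹ = 2.535×10¹¹ m³/s².
r₁ = 1029 km = 1.029×10⁶ m.
r₂ = 6036 km = 6.036×10⁶ m.
Transfer ellipse a_t = (r₁ + r₂)/2 = 3.532×10⁶ m.
At r₁: circular v_c1 = √(μ/r₁) = 496.3 m/s; transfer-periapsis v_p = √[μ(2/r₁ − 1/a_t)] = 648.8 m/s.
Δv₁ = v_p − v_c1 = 152.5 m/s.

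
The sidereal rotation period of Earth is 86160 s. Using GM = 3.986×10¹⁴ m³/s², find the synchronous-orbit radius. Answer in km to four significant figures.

r_sync ≈ 42160 km

A synchronous orbit has period T, so by Kepler's third law a = (μT²/4π²)^(1/3).
μT²/4π² = 3.986×10¹⁴ × (8.616×10⁴)² / 39.48 = 7.495×10²² m³.
a = 4.216×10⁷ m = 42163 km.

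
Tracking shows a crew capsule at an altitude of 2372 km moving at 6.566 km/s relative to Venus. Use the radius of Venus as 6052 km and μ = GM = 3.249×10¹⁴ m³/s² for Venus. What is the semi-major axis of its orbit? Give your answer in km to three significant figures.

a ≈ 9550 km

r = 6052 + 2372 = 8424.0 km = 8.424×10⁶ m.
Vis-viva rearranged: 1/a = 2/r − v²/μ = 2.374×10⁻⁷ − 1.327×10⁻⁷ = 1.047×10⁻⁷ m⁻¹.
a = 9.549×10⁶ m = 9549.0 km.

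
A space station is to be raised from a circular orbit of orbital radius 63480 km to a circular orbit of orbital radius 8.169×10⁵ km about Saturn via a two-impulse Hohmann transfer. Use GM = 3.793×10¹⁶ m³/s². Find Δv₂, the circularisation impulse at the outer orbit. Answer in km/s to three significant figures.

Δv ≈ 4.23 km/s

r₁ = 63480 km = 6.348×10⁷ m.
r₂ = 8.169×10⁵ km = 8.169×10⁸ m.
Transfer ellipse a_t = (r₁ + r₂)/2 = 4.402×10⁸ m.
At r₁: circular v_c1 = √(μ/r₁) = 24440 m/s; transfer-perikrone v_p = √[μ(2/r₁ − 1/a_t)] = 33300 m/s.
At r₂: circular v_c2 = √(μ/r₂) = 6814 m/s; transfer-apokrone v_a = √[μ(2/r₂ − 1/a_t)] = 2588 m/s.
Δv₂ = v_c2 − v_a = 4226 m/s.
= 4.226 km/s.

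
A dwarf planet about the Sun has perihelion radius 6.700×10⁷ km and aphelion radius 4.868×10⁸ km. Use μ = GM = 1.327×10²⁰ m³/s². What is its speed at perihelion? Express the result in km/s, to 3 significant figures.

v ≈ 59.0 km/s

Semi-major axis a = (r_p + r_a)/2 = 2.7690×10⁸ km = 2.769×10¹¹ m.
Vis-viva: v² = μ(2/r − 1/a) = 1.327×10²⁰ × (2.985×10⁻¹¹ − 3.611×10⁻¹²) = 3.482×10⁹ m²/s².
v = 59010 m/s = 59.01 km/s.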